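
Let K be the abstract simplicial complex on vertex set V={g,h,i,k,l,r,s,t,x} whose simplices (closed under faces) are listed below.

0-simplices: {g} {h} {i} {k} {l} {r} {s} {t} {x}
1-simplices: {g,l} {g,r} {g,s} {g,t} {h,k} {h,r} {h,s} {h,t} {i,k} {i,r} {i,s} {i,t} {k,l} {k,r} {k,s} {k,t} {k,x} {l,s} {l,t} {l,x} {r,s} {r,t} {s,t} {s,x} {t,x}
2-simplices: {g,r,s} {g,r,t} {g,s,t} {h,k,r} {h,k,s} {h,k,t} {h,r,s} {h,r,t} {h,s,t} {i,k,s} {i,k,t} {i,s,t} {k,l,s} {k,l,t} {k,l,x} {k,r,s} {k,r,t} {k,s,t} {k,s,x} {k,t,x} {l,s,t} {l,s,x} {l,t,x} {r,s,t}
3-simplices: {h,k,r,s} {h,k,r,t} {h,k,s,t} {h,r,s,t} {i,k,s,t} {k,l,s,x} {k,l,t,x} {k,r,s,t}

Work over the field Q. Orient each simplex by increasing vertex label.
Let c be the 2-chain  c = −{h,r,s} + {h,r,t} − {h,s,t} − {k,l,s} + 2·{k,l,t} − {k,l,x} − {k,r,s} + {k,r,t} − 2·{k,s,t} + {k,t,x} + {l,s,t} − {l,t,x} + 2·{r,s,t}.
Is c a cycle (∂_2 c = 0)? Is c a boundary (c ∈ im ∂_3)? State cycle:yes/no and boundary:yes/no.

cycle:yes boundary:no

n_0=9 n_1=25 n_2=24 n_3=8  [Q]
∂1: piv[gl,gr,gs,gt,hk,hr,ik,kx] rk=8  ker:hs,ht,ir,is,it,kl,kr,ks,kt,ls,lt,lx,rs,rt,st,sx,tx
∂2: piv[grs,grt,gst,hkr,hks,hkt,hrs,hrt,iks,ikt,kls,klt,klx,ksx,ktx] rk=15  ker:hst,ist,krs,krt,kst,lst,lsx,ltx,rst
∂3: piv[hkrs,hkrt,hkst,hrst,ikst,klsx,kltx] rk=7  ker:krst
∂2c = 0
c vs im∂3: residual ≠ 0 ⇒ not boundary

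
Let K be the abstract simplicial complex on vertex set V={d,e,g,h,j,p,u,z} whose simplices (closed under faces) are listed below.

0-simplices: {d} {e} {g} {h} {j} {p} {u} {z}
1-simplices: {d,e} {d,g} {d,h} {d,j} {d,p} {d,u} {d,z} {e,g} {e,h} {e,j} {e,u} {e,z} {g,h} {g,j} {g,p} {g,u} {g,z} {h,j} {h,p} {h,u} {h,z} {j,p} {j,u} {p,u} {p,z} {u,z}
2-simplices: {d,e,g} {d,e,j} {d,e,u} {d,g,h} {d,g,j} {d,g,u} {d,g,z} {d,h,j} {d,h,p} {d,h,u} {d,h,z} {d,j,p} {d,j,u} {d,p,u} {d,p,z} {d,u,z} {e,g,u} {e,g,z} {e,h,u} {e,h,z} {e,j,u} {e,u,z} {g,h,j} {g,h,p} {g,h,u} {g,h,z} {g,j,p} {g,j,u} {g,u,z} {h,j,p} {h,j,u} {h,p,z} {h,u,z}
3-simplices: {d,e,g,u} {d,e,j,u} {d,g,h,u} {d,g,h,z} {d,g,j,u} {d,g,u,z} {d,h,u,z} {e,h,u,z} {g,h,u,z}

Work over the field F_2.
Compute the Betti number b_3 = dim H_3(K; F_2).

n_0=8 n_1=26 n_2=33 n_3=9  [Z2]
∂1: piv[de,dg,dh,dj,dp,du,dz] rk=7  ker:eg,eh,ej,eu,ez,gh,gj,gp,gu,gz,hj,hp,hu,hz,jp,ju,pu,pz,uz
∂2: piv[deg,dej,deu,dgh,dgj,dgu,dgz,dhj,dhp,dhu,dhz,djp,dju,dpu,dpz,duz,egz,ehu,ghp] rk=19  ker:egu,ehz,eju,euz,ghj,ghu,ghz,gjp,gju,guz,hjp,hju,hpz,huz
∂3: piv[degu,deju,dghu,dghz,dgju,dguz,dhuz,ehuz] rk=8  ker:ghuz
b_3=(9−8)−0=1

b_3=1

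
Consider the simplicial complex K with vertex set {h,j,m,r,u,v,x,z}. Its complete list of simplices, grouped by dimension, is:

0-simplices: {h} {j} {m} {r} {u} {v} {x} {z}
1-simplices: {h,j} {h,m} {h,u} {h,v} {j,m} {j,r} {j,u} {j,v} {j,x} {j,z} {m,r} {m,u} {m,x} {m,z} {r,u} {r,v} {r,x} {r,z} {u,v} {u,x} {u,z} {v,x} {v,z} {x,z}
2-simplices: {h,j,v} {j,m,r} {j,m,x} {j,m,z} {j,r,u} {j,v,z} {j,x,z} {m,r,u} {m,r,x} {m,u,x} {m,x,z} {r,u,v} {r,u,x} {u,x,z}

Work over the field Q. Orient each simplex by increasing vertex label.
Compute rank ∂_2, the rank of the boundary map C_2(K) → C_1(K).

rank∂_2=12

n_0=8 n_1=24 n_2=14  [Q]
∂1: piv[hj,hm,hu,hv,jr,jx,jz] rk=7  ker:jm,ju,jv,mr,mu,mx,mz,ru,rv,rx,rz,uv,ux,uz,vx,vz,xz
∂2: piv[hjv,jmr,jmx,jmz,jru,jvz,jxz,mru,mrx,mux,ruv,uxz] rk=12  ker:mxz,rux
rk∂_2=12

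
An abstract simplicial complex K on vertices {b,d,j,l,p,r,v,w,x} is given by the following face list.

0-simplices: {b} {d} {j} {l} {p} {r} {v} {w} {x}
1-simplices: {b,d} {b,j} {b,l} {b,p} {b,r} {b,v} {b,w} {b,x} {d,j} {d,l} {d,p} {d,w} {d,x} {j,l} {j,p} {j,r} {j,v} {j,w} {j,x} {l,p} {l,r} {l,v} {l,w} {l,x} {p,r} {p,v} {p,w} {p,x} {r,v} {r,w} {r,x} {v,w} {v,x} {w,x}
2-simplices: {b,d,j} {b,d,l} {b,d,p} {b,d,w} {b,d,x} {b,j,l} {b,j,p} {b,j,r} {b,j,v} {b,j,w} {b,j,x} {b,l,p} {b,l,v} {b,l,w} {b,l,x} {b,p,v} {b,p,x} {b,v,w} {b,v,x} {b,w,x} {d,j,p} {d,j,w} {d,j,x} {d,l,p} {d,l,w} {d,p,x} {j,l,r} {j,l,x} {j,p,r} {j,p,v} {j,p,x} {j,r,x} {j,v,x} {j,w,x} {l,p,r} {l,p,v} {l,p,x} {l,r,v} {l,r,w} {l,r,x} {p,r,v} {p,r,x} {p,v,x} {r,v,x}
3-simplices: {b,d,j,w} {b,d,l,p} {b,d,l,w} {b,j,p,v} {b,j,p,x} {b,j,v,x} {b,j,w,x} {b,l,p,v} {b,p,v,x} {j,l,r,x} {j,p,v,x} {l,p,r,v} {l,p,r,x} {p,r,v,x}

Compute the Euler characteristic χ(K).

n_0=9 n_1=34 n_2=44 n_3=14
χ=+9−34+44−14=5

χ(K)=5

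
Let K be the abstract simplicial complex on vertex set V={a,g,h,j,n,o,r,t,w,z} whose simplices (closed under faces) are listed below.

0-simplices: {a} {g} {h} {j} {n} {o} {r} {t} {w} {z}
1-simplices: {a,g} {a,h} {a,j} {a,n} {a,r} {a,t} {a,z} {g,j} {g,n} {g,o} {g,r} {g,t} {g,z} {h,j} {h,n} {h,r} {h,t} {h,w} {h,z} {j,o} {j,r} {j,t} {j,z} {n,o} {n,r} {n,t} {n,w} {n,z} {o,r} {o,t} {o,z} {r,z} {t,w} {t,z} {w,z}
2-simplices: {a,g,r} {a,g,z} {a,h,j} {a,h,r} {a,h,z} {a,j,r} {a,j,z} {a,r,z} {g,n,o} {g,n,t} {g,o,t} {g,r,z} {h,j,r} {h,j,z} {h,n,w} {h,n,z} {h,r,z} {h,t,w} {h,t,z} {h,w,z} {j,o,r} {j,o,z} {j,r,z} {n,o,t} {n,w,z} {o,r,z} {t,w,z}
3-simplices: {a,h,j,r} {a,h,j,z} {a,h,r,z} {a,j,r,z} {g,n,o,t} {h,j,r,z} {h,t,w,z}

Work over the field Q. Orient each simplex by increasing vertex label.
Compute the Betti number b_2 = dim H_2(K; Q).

n_0=10 n_1=35 n_2=27 n_3=7  [Q]
∂1: piv[ag,ah,aj,an,ar,at,az,go,hw] rk=9  ker:gj,gn,gr,gt,gz,hj,hn,hr,ht,hz,jo,jr,jt,jz,no,nr,nt,nw,nz,or,ot,oz,rz,tw,tz,wz
∂2: piv[agr,agz,ahj,ahr,ahz,ajr,ajz,arz,gno,gnt,got,hnw,hnz,htw,htz,hwz,jor,joz] rk=18  ker:grz,hjr,hjz,hrz,jrz,not,nwz,orz,twz
∂3: piv[ahjr,ahjz,ahrz,ajrz,gnot,htwz] rk=6  ker:hjrz
b_2=(27−18)−6=3

b_2=3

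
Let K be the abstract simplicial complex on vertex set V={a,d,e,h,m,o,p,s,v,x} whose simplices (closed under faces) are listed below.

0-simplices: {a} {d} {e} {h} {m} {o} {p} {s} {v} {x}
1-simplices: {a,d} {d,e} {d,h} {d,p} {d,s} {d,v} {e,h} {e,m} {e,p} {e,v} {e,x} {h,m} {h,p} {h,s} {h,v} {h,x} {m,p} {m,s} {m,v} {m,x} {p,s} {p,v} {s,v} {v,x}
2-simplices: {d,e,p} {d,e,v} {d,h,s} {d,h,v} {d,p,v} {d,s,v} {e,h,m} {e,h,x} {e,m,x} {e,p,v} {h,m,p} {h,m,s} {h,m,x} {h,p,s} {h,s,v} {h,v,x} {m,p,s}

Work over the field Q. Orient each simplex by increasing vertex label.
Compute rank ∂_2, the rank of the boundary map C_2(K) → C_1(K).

n_0=10 n_1=24 n_2=17  [Q]
∂1: piv[ad,de,dh,dp,ds,dv,em,ex] rk=8  ker:eh,ep,ev,hm,hp,hs,hv,hx,mp,ms,mv,mx,ps,pv,sv,vx
∂2: piv[dep,dev,dhs,dhv,dpv,dsv,ehm,ehx,emx,hmp,hms,hps,hvx] rk=13  ker:epv,hmx,hsv,mps
rk∂_2=13

rank∂_2=13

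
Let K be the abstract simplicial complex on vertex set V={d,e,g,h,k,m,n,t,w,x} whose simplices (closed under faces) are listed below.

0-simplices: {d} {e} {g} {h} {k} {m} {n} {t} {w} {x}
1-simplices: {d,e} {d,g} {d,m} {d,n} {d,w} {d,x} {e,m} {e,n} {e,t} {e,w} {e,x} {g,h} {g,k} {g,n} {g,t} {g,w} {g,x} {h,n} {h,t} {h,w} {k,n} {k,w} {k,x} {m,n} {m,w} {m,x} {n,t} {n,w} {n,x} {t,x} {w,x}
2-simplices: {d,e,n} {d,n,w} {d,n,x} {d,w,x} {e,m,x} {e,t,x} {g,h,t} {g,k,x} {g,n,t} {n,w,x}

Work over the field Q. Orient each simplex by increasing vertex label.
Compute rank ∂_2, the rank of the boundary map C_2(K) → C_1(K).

n_0=10 n_1=31 n_2=10  [Q]
∂1: piv[de,dg,dm,dn,dw,dx,et,gh,gk] rk=9  ker:em,en,ew,ex,gn,gt,gw,gx,hn,ht,hw,kn,kw,kx,mn,mw,mx,nt,nw,nx,tx,wx
∂2: piv[den,dnw,dnx,dwx,emx,etx,ght,gkx,gnt] rk=9  ker:nwx
rk∂_2=9

rank∂_2=9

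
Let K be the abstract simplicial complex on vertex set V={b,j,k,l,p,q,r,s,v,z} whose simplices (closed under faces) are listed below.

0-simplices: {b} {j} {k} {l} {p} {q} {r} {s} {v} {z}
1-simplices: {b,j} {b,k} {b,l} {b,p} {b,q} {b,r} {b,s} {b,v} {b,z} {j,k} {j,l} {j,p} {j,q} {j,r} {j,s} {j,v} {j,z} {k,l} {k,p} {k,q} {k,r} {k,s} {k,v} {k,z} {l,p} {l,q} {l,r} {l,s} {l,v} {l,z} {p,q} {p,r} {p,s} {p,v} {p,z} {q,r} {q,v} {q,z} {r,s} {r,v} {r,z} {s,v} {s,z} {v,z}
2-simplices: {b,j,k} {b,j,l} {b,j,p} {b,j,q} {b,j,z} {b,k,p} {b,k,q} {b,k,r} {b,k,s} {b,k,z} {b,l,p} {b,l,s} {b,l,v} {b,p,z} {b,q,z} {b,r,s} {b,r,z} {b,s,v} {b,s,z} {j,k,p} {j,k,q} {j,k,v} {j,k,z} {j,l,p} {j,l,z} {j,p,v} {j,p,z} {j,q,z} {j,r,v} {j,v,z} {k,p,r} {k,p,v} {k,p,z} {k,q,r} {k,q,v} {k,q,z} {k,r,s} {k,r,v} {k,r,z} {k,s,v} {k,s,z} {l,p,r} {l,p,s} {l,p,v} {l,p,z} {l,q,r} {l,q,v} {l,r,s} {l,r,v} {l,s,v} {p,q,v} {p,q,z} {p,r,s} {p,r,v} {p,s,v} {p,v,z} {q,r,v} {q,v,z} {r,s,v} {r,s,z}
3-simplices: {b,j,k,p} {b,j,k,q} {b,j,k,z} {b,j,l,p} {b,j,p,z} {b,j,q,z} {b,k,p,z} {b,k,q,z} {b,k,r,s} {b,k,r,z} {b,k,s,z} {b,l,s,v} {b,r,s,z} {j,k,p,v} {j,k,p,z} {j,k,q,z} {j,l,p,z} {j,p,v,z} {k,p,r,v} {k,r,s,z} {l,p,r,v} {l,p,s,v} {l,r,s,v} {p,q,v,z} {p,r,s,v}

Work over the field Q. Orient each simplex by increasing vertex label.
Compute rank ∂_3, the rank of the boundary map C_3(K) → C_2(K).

n_0=10 n_1=44 n_2=60 n_3=25  [Q]
∂1: piv[bj,bk,bl,bp,bq,br,bs,bv,bz] rk=9  ker:jk,jl,jp,jq,jr,js,jv,jz,kl,kp,kq,kr,ks,kv,kz,lp,lq,lr,ls,lv,lz,pq,pr,ps,pv,pz,qr,qv,qz,rs,rv,rz,sv,sz,vz
∂2: piv[bjk,bjl,bjp,bjq,bjz,bkp,bkq,bkr,bks,bkz,blp,bls,blv,bpz,bqz,brs,brz,bsv,bsz,jkv,jlz,jpv,jrv,jvz,kpr,kqr,kqv,krv,ksv,lpr,lps,lqr,pqv] rk=33  ker:jkp,jkq,jkz,jlp,jpz,jqz,kpv,kpz,kqz,krs,krz,ksz,lpv,lpz,lqv,lrs,lrv,lsv,pqz,prs,prv,psv,pvz,qrv,qvz,rsv,rsz
∂3: piv[bjkp,bjkq,bjkz,bjlp,bjpz,bjqz,bkpz,bkqz,bkrs,bkrz,bksz,blsv,brsz,jkpv,jlpz,jpvz,kprv,lprv,lpsv,lrsv,pqvz,prsv] rk=22  ker:jkpz,jkqz,krsz
rk∂_3=22

rank∂_3=22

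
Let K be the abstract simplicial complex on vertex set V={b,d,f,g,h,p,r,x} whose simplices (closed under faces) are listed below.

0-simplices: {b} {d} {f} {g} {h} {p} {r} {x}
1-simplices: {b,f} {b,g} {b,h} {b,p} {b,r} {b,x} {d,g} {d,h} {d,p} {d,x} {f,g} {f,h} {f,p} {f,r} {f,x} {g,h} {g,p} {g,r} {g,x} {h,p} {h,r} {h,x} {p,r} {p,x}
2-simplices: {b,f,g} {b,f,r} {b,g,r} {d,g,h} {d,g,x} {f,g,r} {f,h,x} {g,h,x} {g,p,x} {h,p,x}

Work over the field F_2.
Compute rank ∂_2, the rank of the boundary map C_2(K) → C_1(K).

rank∂_2=9

n_0=8 n_1=24 n_2=10  [Z2]
∂1: piv[bf,bg,bh,bp,br,bx,dg] rk=7  ker:dh,dp,dx,fg,fh,fp,fr,fx,gh,gp,gr,gx,hp,hr,hx,pr,px
∂2: piv[bfg,bfr,bgr,dgh,dgx,fhx,ghx,gpx,hpx] rk=9  ker:fgr
rk∂_2=9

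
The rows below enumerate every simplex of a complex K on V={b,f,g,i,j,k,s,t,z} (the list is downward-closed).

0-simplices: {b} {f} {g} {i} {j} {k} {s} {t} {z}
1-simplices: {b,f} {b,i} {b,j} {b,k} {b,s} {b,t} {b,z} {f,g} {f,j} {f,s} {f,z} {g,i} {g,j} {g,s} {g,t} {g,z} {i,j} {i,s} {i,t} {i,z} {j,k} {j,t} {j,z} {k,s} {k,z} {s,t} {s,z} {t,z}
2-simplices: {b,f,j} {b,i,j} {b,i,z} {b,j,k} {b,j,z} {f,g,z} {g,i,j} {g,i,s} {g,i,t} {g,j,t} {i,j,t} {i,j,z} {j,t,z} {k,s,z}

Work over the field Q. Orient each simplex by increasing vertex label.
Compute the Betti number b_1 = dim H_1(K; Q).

b_1=8

n_0=9 n_1=28 n_2=14  [Q]
∂1: piv[bf,bi,bj,bk,bs,bt,bz,fg] rk=8  ker:fj,fs,fz,gi,gj,gs,gt,gz,ij,is,it,iz,jk,jt,jz,ks,kz,st,sz,tz
∂2: piv[bfj,bij,biz,bjk,bjz,fgz,gij,gis,git,gjt,jtz,ksz] rk=12  ker:ijt,ijz
b_1=(28−8)−12=8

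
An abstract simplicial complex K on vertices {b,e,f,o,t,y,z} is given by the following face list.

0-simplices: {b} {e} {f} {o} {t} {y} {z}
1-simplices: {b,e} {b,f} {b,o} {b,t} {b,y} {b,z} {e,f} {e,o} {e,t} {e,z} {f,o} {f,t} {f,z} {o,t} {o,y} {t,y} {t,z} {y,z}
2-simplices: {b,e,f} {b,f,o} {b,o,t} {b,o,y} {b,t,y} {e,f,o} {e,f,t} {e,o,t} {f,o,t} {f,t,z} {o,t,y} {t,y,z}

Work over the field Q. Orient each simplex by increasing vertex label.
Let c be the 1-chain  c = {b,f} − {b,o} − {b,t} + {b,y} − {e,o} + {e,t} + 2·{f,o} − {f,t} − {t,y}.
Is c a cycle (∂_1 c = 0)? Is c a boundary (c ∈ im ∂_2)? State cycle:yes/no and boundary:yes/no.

n_0=7 n_1=18 n_2=12  [Q]
∂1: piv[be,bf,bo,bt,by,bz] rk=6  ker:ef,eo,et,ez,fo,ft,fz,ot,oy,ty,tz,yz
∂2: piv[bef,bfo,bot,boy,bty,efo,eft,eot,ftz,tyz] rk=10  ker:fot,oty
∂1c = 0
c vs im∂2: reduces to 0 ⇒ boundary

cycle:yes boundary:yes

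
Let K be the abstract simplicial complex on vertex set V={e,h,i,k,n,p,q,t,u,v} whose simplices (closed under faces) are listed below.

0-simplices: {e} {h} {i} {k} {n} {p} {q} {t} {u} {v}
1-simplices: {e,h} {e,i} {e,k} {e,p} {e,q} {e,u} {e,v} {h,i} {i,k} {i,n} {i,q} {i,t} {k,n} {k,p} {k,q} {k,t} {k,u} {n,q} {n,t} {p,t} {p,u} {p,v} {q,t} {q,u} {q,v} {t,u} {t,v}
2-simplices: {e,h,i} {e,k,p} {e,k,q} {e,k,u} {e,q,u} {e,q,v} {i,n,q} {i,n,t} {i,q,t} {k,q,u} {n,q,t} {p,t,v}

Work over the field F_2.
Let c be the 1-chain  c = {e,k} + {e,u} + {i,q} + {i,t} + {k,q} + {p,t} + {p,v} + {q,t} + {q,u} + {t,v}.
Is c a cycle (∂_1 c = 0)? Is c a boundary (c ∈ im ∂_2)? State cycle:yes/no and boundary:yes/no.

n_0=10 n_1=27 n_2=12  [Z2]
∂1: piv[eh,ei,ek,ep,eq,eu,ev,in,it] rk=9  ker:hi,ik,iq,kn,kp,kq,kt,ku,nq,nt,pt,pu,pv,qt,qu,qv,tu,tv
∂2: piv[ehi,ekp,ekq,eku,equ,eqv,inq,int,iqt,ptv] rk=10  ker:kqu,nqt
∂1c = 0
c vs im∂2: reduces to 0 ⇒ boundary

cycle:yes boundary:yes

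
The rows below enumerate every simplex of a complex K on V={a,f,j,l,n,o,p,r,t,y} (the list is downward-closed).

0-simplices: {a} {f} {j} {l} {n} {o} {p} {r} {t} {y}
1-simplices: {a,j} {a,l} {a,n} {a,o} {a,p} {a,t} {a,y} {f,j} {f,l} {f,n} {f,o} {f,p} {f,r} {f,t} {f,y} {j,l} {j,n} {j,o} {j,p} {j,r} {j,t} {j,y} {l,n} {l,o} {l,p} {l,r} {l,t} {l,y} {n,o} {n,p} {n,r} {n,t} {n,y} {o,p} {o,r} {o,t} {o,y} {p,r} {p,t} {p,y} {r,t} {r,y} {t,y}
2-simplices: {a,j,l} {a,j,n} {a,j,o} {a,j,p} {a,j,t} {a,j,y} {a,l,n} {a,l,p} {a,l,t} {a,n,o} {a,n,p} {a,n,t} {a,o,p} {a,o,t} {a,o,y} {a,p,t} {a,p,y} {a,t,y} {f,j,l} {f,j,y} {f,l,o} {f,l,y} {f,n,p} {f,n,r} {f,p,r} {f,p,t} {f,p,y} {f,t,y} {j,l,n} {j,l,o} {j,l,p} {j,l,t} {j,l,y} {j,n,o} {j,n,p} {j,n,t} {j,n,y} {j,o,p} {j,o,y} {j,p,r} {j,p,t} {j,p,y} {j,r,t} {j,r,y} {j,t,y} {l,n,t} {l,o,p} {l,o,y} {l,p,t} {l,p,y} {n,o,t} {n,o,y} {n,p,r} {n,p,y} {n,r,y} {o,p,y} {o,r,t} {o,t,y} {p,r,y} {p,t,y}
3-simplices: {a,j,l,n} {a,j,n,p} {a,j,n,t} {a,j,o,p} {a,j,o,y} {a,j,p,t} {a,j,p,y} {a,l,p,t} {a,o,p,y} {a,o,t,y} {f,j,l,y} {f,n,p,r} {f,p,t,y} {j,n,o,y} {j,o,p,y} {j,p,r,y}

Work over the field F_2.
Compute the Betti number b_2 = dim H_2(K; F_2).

b_2=12

n_0=10 n_1=43 n_2=60 n_3=16  [Z2]
∂1: piv[aj,al,an,ao,ap,at,ay,fj,fr] rk=9  ker:fl,fn,fo,fp,ft,fy,jl,jn,jo,jp,jr,jt,jy,ln,lo,lp,lr,lt,ly,no,np,nr,nt,ny,op,or,ot,oy,pr,pt,py,rt,ry,ty
∂2: piv[ajl,ajn,ajo,ajp,ajt,ajy,aln,alp,alt,ano,anp,ant,aop,aot,aoy,apt,apy,aty,fjl,fjy,flo,fly,fnp,fnr,fpr,fpt,fpy,jlo,jny,jpr,jrt,jry,ort] rk=33  ker:fty,jln,jlp,jlt,jly,jno,jnp,jnt,jop,joy,jpt,jpy,jty,lnt,lop,loy,lpt,lpy,not,noy,npr,npy,nry,opy,oty,pry,pty
∂3: piv[ajln,ajnp,ajnt,ajop,ajoy,ajpt,ajpy,alpt,aopy,aoty,fjly,fnpr,fpty,jnoy,jpry] rk=15  ker:jopy
b_2=(60−33)−15=12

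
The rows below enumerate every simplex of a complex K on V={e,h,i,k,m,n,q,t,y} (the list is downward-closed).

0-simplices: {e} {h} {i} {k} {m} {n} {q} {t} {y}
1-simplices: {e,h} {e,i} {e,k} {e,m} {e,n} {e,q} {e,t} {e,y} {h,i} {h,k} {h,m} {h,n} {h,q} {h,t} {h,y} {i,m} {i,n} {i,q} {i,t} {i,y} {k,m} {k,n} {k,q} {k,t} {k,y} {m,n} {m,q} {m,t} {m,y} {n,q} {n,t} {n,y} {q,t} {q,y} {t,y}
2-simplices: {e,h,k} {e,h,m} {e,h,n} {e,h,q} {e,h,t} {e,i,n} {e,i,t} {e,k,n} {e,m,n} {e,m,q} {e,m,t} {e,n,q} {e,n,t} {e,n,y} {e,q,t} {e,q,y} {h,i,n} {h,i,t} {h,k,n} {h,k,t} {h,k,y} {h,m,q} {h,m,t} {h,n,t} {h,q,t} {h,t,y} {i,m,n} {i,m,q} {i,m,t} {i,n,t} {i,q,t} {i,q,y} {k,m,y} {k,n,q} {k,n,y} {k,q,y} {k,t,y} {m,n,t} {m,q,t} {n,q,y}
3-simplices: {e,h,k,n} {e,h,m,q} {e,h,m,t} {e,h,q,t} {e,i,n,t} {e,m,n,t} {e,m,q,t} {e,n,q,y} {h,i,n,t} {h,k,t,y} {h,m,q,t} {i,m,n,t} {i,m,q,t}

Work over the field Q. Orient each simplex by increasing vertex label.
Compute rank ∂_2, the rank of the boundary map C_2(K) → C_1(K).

rank∂_2=26

n_0=9 n_1=35 n_2=40 n_3=13  [Q]
∂1: piv[eh,ei,ek,em,en,eq,et,ey] rk=8  ker:hi,hk,hm,hn,hq,ht,hy,im,in,iq,it,iy,km,kn,kq,kt,ky,mn,mq,mt,my,nq,nt,ny,qt,qy,ty
∂2: piv[ehk,ehm,ehn,ehq,eht,ein,eit,ekn,emn,emq,emt,enq,ent,eny,eqt,eqy,hin,hkt,hky,hty,imn,imq,iqy,kmy,knq,kny] rk=26  ker:hit,hkn,hmq,hmt,hnt,hqt,imt,int,iqt,kqy,kty,mnt,mqt,nqy
∂3: piv[ehkn,ehmq,ehmt,ehqt,eint,emnt,emqt,enqy,hint,hkty,imnt,imqt] rk=12  ker:hmqt
rk∂_2=26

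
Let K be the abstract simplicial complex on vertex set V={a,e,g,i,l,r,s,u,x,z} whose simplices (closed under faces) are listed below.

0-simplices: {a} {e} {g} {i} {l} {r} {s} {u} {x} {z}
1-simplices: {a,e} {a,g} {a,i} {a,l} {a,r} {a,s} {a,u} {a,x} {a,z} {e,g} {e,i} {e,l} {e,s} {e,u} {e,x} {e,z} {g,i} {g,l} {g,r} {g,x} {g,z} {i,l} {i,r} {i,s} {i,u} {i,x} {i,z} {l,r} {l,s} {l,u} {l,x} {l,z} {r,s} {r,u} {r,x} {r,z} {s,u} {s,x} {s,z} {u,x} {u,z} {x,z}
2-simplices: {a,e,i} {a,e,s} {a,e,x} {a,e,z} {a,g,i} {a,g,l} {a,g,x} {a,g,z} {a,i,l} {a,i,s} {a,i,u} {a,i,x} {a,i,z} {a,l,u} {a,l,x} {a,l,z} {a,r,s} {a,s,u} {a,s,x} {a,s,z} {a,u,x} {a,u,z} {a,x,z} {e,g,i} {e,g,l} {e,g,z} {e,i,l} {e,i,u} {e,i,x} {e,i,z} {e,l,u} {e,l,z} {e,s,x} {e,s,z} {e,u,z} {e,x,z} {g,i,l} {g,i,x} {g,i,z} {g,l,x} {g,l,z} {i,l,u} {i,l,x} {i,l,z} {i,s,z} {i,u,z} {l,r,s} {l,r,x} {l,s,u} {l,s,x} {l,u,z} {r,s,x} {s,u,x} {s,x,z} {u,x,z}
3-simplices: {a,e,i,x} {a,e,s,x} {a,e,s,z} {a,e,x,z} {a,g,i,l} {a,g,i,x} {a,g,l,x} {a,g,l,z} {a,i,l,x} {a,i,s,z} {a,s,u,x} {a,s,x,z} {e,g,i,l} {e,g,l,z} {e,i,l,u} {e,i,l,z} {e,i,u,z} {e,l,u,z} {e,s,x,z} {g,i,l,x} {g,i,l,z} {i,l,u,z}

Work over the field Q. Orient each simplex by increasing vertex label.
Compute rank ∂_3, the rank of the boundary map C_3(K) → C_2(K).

n_0=10 n_1=42 n_2=55 n_3=22  [Q]
∂1: piv[ae,ag,ai,al,ar,as,au,ax,az] rk=9  ker:eg,ei,el,es,eu,ex,ez,gi,gl,gr,gx,gz,il,ir,is,iu,ix,iz,lr,ls,lu,lx,lz,rs,ru,rx,rz,su,sx,sz,ux,uz,xz
∂2: piv[aei,aes,aex,aez,agi,agl,agx,agz,ail,ais,aiu,aix,aiz,alu,alx,alz,ars,asu,asx,asz,aux,auz,axz,egi,egl,eiu,lrs,lrx,lsu] rk=29  ker:egz,eil,eix,eiz,elu,elz,esx,esz,euz,exz,gil,gix,giz,glx,glz,ilu,ilx,ilz,isz,iuz,lsx,luz,rsx,sux,sxz,uxz
∂3: piv[aeix,aesx,aesz,aexz,agil,agix,aglx,aglz,ailx,aisz,asux,asxz,egil,eglz,eilu,eilz,eiuz,eluz,gilz] rk=19  ker:esxz,gilx,iluz
rk∂_3=19

rank∂_3=19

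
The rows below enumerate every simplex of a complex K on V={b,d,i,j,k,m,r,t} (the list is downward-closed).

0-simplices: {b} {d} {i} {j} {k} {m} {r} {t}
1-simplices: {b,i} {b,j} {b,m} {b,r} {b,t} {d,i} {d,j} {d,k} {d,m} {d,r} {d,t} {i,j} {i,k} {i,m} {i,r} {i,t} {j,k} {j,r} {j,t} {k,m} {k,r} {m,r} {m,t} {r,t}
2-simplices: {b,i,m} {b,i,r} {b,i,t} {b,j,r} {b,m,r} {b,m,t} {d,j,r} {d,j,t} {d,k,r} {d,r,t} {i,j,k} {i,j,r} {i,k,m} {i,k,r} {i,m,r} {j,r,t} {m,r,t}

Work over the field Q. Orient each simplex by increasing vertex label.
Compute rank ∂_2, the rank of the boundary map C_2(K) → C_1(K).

n_0=8 n_1=24 n_2=17  [Q]
∂1: piv[bi,bj,bm,br,bt,di,dk] rk=7  ker:dj,dm,dr,dt,ij,ik,im,ir,it,jk,jr,jt,km,kr,mr,mt,rt
∂2: piv[bim,bir,bit,bjr,bmr,bmt,djr,djt,dkr,drt,ijk,ijr,ikm,ikr,mrt] rk=15  ker:imr,jrt
rk∂_2=15

rank∂_2=15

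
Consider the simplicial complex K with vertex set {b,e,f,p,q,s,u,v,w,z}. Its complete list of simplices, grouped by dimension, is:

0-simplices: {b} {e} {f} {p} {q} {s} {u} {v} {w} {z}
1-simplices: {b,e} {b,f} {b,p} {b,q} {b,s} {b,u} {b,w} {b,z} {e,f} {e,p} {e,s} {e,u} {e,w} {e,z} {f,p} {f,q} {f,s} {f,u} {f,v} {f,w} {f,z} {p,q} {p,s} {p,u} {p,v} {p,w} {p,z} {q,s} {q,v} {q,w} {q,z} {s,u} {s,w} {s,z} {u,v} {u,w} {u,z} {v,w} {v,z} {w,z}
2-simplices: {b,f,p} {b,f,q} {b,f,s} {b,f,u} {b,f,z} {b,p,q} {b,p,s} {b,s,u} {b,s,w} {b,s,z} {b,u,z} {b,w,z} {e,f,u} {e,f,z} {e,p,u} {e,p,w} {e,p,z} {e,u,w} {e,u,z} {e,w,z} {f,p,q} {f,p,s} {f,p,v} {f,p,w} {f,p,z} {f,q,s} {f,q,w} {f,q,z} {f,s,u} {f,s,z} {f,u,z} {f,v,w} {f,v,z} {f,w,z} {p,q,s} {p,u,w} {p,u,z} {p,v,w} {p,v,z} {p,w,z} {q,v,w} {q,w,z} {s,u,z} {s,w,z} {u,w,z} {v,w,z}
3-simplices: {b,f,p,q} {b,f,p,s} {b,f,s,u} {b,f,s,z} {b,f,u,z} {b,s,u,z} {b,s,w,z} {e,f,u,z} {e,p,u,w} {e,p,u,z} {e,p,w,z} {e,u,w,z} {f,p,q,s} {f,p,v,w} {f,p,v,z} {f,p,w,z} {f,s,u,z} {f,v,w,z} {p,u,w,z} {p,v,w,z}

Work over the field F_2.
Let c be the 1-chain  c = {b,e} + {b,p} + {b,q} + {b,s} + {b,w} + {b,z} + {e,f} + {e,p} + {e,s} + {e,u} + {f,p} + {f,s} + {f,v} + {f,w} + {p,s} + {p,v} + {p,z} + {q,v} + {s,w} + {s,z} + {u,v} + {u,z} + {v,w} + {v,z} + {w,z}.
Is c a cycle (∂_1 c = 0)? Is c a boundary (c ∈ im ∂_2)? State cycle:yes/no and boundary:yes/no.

n_0=10 n_1=40 n_2=46 n_3=20  [Z2]
∂1: piv[be,bf,bp,bq,bs,bu,bw,bz,fv] rk=9  ker:ef,ep,es,eu,ew,ez,fp,fq,fs,fu,fw,fz,pq,ps,pu,pv,pw,pz,qs,qv,qw,qz,su,sw,sz,uv,uw,uz,vw,vz,wz
∂2: piv[bfp,bfq,bfs,bfu,bfz,bpq,bps,bsu,bsw,bsz,buz,bwz,efu,efz,epu,epw,epz,euw,ewz,fpv,fpw,fpz,fqs,fqw,fqz,fvw,fvz,qvw] rk=28  ker:euz,fpq,fps,fsu,fsz,fuz,fwz,pqs,puw,puz,pvw,pvz,pwz,qwz,suz,swz,uwz,vwz
∂3: piv[bfpq,bfps,bfsu,bfsz,bfuz,bsuz,bswz,efuz,epuw,epuz,epwz,euwz,fpqs,fpvw,fpvz,fpwz,fvwz] rk=17  ker:fsuz,puwz,pvwz
∂1c = {e} + {f} + {u} + {w}

cycle:no boundary:no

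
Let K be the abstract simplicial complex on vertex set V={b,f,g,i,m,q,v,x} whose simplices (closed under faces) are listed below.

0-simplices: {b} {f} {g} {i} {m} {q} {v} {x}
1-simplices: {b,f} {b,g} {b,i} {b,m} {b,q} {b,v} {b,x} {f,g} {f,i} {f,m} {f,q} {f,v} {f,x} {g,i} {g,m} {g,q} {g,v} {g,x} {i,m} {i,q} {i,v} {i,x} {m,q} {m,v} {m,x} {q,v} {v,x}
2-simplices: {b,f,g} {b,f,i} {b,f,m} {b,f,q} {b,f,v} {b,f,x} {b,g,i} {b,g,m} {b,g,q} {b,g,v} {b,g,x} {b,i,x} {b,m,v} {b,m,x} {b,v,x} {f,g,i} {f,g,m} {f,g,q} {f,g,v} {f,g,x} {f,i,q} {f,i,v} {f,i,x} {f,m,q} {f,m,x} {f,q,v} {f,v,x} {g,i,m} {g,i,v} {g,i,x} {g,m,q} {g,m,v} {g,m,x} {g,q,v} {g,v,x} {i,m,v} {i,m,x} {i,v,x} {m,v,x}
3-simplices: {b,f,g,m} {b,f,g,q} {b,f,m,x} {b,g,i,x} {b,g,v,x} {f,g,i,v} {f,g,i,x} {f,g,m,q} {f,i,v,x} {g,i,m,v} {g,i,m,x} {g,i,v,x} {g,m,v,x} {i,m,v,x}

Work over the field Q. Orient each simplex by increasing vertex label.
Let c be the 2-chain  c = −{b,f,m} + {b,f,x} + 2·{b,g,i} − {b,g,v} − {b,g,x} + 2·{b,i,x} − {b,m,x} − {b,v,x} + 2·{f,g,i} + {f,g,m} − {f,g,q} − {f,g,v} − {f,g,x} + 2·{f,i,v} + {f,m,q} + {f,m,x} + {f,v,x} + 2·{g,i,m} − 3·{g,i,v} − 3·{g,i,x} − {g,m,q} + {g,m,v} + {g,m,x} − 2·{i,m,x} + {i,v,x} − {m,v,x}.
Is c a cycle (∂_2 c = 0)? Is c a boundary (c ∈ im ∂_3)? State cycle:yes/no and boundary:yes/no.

cycle:yes boundary:yes

n_0=8 n_1=27 n_2=39 n_3=14  [Q]
∂1: piv[bf,bg,bi,bm,bq,bv,bx] rk=7  ker:fg,fi,fm,fq,fv,fx,gi,gm,gq,gv,gx,im,iq,iv,ix,mq,mv,mx,qv,vx
∂2: piv[bfg,bfi,bfm,bfq,bfv,bfx,bgi,bgm,bgq,bgv,bgx,bix,bmv,bmx,bvx,fiq,fiv,fmq,fqv,gim] rk=20  ker:fgi,fgm,fgq,fgv,fgx,fix,fmx,fvx,giv,gix,gmq,gmv,gmx,gqv,gvx,imv,imx,ivx,mvx
∂3: piv[bfgm,bfgq,bfmx,bgix,bgvx,fgiv,fgix,fgmq,fivx,gimv,gimx,givx,gmvx] rk=13  ker:imvx
∂2c = 0
c vs im∂3: reduces to 0 ⇒ boundary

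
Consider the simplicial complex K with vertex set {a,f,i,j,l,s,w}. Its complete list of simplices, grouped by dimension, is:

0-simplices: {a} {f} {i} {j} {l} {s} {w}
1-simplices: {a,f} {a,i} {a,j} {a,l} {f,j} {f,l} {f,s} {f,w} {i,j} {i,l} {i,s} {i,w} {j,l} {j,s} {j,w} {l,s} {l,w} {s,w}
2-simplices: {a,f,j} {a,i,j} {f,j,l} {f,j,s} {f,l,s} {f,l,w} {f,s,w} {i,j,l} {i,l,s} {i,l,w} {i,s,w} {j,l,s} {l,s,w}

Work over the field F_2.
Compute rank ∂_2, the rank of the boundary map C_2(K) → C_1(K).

rank∂_2=10

n_0=7 n_1=18 n_2=13  [Z2]
∂1: piv[af,ai,aj,al,fs,fw] rk=6  ker:fj,fl,ij,il,is,iw,jl,js,jw,ls,lw,sw
∂2: piv[afj,aij,fjl,fjs,fls,flw,fsw,ijl,ils,ilw] rk=10  ker:isw,jls,lsw
rk∂_2=10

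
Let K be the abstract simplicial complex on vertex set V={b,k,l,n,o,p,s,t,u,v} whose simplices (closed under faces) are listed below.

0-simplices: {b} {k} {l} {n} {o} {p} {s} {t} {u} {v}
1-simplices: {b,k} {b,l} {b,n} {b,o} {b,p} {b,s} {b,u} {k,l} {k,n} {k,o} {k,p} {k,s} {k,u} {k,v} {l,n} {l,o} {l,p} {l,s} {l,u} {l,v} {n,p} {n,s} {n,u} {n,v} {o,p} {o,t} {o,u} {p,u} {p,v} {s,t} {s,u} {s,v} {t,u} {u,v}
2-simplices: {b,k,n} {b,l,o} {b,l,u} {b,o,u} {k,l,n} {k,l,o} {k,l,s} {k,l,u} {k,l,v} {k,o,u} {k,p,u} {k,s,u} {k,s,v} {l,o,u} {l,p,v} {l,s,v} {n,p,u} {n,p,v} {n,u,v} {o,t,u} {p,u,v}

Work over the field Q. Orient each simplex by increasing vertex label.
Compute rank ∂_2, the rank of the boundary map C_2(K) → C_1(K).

rank∂_2=17

n_0=10 n_1=34 n_2=21  [Q]
∂1: piv[bk,bl,bn,bo,bp,bs,bu,kv,ot] rk=9  ker:kl,kn,ko,kp,ks,ku,ln,lo,lp,ls,lu,lv,np,ns,nu,nv,op,ou,pu,pv,st,su,sv,tu,uv
∂2: piv[bkn,blo,blu,bou,kln,klo,kls,klu,klv,kpu,ksu,ksv,lpv,npu,npv,nuv,otu] rk=17  ker:kou,lou,lsv,puv
rk∂_2=17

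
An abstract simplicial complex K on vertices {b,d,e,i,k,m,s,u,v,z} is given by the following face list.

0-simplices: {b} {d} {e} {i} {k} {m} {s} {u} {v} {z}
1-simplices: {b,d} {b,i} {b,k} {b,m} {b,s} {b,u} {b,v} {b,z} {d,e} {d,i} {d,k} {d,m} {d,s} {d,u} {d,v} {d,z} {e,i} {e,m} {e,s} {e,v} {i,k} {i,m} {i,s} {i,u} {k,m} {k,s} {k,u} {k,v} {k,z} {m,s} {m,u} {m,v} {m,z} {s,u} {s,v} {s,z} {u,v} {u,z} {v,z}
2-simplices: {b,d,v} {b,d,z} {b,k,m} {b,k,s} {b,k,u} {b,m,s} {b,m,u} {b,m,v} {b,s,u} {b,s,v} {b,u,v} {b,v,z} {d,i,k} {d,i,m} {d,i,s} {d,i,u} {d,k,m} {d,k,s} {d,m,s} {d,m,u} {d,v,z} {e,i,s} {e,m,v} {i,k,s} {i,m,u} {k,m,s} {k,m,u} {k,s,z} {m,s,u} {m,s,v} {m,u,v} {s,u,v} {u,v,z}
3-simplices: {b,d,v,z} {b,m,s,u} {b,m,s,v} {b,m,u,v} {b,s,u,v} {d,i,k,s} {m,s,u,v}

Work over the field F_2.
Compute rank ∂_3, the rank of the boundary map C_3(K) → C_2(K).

rank∂_3=6

n_0=10 n_1=39 n_2=33 n_3=7  [Z2]
∂1: piv[bd,bi,bk,bm,bs,bu,bv,bz,de] rk=9  ker:di,dk,dm,ds,du,dv,dz,ei,em,es,ev,ik,im,is,iu,km,ks,ku,kv,kz,ms,mu,mv,mz,su,sv,sz,uv,uz,vz
∂2: piv[bdv,bdz,bkm,bks,bku,bms,bmu,bmv,bsu,bsv,buv,bvz,dik,dim,dis,diu,dkm,dks,dmu,eis,emv,ksz,uvz] rk=23  ker:dms,dvz,iks,imu,kms,kmu,msu,msv,muv,suv
∂3: piv[bdvz,bmsu,bmsv,bmuv,bsuv,diks] rk=6  ker:msuv
rk∂_3=6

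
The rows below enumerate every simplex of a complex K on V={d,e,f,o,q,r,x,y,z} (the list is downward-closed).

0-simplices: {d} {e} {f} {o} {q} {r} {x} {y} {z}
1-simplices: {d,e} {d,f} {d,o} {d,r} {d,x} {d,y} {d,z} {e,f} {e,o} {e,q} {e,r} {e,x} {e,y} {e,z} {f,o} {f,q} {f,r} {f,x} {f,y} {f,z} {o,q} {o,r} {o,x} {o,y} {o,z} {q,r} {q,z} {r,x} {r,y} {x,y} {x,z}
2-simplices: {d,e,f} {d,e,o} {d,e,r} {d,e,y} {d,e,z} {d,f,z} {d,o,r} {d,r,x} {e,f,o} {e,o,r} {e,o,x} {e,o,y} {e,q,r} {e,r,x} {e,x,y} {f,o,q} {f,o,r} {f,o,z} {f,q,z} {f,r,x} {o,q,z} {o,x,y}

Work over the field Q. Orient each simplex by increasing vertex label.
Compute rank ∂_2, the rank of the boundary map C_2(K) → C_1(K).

n_0=9 n_1=31 n_2=22  [Q]
∂1: piv[de,df,do,dr,dx,dy,dz,eq] rk=8  ker:ef,eo,er,ex,ey,ez,fo,fq,fr,fx,fy,fz,oq,or,ox,oy,oz,qr,qz,rx,ry,xy,xz
∂2: piv[def,deo,der,dey,dez,dfz,dor,drx,efo,eox,eoy,eqr,erx,exy,foq,for,foz,fqz,frx] rk=19  ker:eor,oqz,oxy
rk∂_2=19

rank∂_2=19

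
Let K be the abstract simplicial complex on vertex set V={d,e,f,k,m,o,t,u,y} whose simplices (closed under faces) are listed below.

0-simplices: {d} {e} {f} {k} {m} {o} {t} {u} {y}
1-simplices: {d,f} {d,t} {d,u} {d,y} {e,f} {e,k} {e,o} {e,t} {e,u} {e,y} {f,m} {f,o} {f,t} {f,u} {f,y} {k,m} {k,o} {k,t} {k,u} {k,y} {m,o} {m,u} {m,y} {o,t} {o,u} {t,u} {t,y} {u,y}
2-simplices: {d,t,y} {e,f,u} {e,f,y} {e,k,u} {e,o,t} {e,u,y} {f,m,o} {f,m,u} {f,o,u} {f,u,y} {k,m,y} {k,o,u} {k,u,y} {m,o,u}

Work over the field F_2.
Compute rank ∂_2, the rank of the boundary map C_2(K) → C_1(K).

n_0=9 n_1=28 n_2=14  [Z2]
∂1: piv[df,dt,du,dy,ef,ek,eo,fm] rk=8  ker:et,eu,ey,fo,ft,fu,fy,km,ko,kt,ku,ky,mo,mu,my,ot,ou,tu,ty,uy
∂2: piv[dty,efu,efy,eku,eot,euy,fmo,fmu,fou,kmy,kou,kuy] rk=12  ker:fuy,mou
rk∂_2=12

rank∂_2=12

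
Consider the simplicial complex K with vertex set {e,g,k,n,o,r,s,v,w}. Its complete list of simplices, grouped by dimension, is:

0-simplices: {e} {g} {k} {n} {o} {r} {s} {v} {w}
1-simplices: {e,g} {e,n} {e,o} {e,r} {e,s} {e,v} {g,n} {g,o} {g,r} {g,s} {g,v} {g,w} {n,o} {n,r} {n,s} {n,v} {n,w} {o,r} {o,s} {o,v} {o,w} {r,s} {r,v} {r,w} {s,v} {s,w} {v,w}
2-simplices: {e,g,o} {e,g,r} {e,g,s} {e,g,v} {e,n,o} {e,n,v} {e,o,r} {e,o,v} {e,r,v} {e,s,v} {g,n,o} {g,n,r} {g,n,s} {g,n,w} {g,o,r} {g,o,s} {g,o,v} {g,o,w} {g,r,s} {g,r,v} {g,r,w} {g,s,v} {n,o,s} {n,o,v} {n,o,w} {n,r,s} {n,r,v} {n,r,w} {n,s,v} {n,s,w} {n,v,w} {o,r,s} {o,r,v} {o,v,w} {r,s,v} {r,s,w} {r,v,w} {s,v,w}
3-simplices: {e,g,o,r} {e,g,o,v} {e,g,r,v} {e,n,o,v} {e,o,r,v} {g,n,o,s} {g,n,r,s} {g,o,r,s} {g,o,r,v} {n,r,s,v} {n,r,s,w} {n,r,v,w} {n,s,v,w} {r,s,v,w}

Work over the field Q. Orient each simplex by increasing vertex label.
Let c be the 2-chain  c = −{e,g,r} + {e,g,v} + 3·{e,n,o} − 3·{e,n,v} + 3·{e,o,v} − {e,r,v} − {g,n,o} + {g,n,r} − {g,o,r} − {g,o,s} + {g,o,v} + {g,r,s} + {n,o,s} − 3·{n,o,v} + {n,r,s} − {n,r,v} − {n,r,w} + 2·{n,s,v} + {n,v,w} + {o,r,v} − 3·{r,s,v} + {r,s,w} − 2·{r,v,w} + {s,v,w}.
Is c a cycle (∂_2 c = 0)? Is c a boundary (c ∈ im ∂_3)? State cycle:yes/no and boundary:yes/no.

n_0=9 n_1=27 n_2=38 n_3=14  [Q]
∂1: piv[eg,en,eo,er,es,ev,gw] rk=7  ker:gn,go,gr,gs,gv,no,nr,ns,nv,nw,or,os,ov,ow,rs,rv,rw,sv,sw,vw
∂2: piv[ego,egr,egs,egv,eno,env,eor,eov,erv,esv,gno,gnr,gns,gnw,gos,gow,grs,grw,nsw,nvw] rk=20  ker:gor,gov,grv,gsv,nos,nov,now,nrs,nrv,nrw,nsv,ors,orv,ovw,rsv,rsw,rvw,svw
∂3: piv[egor,egov,egrv,enov,eorv,gnos,gnrs,gors,nrsv,nrsw,nrvw,nsvw] rk=12  ker:gorv,rsvw
∂2c = 0
c vs im∂3: reduces to 0 ⇒ boundary

cycle:yes boundary:yes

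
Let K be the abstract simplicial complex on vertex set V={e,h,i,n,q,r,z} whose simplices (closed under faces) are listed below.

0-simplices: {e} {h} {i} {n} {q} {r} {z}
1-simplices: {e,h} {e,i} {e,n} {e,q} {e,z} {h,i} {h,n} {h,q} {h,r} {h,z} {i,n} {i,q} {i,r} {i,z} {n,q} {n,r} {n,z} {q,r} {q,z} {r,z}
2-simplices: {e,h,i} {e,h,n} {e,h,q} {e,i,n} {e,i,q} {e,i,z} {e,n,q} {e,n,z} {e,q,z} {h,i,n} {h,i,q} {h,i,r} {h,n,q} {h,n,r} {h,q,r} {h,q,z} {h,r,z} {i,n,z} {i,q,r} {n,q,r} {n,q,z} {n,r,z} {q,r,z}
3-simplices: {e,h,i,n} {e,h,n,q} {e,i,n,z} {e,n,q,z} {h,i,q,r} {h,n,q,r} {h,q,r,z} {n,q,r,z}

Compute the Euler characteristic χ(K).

n_0=7 n_1=20 n_2=23 n_3=8
χ=+7−20+23−8=2

χ(K)=2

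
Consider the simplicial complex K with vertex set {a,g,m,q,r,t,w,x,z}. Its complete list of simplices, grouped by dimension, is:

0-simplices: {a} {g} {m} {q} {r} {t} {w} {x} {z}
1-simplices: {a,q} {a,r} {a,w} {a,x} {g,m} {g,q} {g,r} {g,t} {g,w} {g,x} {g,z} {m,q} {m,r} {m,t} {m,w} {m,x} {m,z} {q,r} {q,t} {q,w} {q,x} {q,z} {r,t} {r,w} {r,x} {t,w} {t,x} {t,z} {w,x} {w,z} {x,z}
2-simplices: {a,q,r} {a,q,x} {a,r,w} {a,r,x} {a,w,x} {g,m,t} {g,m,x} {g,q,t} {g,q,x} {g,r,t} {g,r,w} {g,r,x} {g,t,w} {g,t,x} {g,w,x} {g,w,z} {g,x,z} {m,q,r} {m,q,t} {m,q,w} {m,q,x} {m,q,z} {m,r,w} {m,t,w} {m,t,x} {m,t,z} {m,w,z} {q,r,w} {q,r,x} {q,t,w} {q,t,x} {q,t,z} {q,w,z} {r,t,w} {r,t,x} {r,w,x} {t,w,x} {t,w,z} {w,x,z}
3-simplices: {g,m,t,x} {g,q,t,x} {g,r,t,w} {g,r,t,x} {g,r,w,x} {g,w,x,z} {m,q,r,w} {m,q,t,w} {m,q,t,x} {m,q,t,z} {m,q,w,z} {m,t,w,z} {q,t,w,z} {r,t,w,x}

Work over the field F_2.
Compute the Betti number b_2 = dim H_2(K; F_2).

n_0=9 n_1=31 n_2=39 n_3=14  [Z2]
∂1: piv[aq,ar,aw,ax,gm,gq,gt,gz] rk=8  ker:gr,gw,gx,mq,mr,mt,mw,mx,mz,qr,qt,qw,qx,qz,rt,rw,rx,tw,tx,tz,wx,wz,xz
∂2: piv[aqr,aqx,arw,arx,awx,gmt,gmx,gqt,gqx,grt,grw,grx,gtw,gtx,gwz,gxz,mqr,mqt,mqw,mqz,mrw,mtz,mwz] rk=23  ker:gwx,mqx,mtw,mtx,qrw,qrx,qtw,qtx,qtz,qwz,rtw,rtx,rwx,twx,twz,wxz
∂3: piv[gmtx,gqtx,grtw,grtx,grwx,gwxz,mqrw,mqtw,mqtx,mqtz,mqwz,mtwz,rtwx] rk=13  ker:qtwz
b_2=(39−23)−13=3

b_2=3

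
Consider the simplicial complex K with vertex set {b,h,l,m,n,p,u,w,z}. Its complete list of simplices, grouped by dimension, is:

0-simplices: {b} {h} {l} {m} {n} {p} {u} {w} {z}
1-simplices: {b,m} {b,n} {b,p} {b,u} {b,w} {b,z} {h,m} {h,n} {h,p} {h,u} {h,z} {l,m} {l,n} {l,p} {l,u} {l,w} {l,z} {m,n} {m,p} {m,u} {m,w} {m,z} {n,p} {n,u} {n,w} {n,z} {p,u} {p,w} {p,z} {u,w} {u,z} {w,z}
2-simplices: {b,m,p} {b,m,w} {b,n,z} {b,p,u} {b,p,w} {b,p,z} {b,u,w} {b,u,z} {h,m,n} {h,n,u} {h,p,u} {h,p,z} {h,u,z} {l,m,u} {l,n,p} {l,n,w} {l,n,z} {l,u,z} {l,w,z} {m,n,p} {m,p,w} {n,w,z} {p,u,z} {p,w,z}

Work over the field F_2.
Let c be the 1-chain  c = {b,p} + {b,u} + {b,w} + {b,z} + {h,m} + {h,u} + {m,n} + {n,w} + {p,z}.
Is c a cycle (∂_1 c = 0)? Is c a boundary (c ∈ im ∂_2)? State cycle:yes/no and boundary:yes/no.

cycle:yes boundary:no

n_0=9 n_1=32 n_2=24  [Z2]
∂1: piv[bm,bn,bp,bu,bw,bz,hm,lm] rk=8  ker:hn,hp,hu,hz,ln,lp,lu,lw,lz,mn,mp,mu,mw,mz,np,nu,nw,nz,pu,pw,pz,uw,uz,wz
∂2: piv[bmp,bmw,bnz,bpu,bpw,bpz,buw,buz,hmn,hnu,hpu,hpz,lmu,lnp,lnw,lnz,luz,lwz,mnp,pwz] rk=20  ker:huz,mpw,nwz,puz
∂1c = 0
c vs im∂2: residual ≠ 0 ⇒ not boundary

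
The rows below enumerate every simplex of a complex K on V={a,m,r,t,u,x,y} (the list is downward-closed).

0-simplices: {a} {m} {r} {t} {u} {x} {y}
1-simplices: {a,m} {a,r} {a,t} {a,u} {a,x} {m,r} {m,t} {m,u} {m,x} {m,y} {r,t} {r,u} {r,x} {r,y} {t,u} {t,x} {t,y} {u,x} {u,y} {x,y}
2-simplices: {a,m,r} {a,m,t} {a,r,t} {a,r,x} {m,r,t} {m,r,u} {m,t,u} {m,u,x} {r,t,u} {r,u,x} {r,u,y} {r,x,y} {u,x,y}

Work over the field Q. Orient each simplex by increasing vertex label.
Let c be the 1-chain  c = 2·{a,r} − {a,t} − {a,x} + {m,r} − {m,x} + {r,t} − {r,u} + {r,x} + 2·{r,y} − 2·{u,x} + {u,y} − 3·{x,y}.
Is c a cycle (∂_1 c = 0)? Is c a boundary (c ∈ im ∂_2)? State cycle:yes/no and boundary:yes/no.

cycle:yes boundary:yes

n_0=7 n_1=20 n_2=13  [Q]
∂1: piv[am,ar,at,au,ax,my] rk=6  ker:mr,mt,mu,mx,rt,ru,rx,ry,tu,tx,ty,ux,uy,xy
∂2: piv[amr,amt,art,arx,mru,mtu,mux,rux,ruy,rxy] rk=10  ker:mrt,rtu,uxy
∂1c = 0
c vs im∂2: reduces to 0 ⇒ boundary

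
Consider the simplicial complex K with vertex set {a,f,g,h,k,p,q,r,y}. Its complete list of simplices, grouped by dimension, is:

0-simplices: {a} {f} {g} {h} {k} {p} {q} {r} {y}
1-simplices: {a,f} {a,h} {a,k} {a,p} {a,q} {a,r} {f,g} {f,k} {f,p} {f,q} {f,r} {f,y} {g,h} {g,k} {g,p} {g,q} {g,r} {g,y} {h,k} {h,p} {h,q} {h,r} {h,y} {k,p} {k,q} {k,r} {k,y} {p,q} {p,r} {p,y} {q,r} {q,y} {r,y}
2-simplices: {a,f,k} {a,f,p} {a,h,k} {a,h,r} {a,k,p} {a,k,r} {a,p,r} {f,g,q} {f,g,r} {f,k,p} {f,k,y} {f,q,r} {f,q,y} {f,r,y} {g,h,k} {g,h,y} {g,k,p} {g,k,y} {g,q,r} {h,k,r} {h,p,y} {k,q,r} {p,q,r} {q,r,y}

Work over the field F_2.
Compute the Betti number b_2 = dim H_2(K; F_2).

n_0=9 n_1=33 n_2=24  [Z2]
∂1: piv[af,ah,ak,ap,aq,ar,fg,fy] rk=8  ker:fk,fp,fq,fr,gh,gk,gp,gq,gr,gy,hk,hp,hq,hr,hy,kp,kq,kr,ky,pq,pr,py,qr,qy,ry
∂2: piv[afk,afp,ahk,ahr,akp,akr,apr,fgq,fgr,fky,fqr,fqy,fry,ghk,ghy,gkp,gky,hpy,kqr,pqr] rk=20  ker:fkp,gqr,hkr,qry
b_2=(24−20)−0=4

b_2=4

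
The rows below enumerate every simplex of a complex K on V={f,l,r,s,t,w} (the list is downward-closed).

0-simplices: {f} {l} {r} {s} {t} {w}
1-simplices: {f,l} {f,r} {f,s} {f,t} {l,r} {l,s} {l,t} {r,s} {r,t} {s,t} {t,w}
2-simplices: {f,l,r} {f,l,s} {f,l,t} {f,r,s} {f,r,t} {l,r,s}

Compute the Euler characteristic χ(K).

χ(K)=1

n_0=6 n_1=11 n_2=6
χ=+6−11+6=1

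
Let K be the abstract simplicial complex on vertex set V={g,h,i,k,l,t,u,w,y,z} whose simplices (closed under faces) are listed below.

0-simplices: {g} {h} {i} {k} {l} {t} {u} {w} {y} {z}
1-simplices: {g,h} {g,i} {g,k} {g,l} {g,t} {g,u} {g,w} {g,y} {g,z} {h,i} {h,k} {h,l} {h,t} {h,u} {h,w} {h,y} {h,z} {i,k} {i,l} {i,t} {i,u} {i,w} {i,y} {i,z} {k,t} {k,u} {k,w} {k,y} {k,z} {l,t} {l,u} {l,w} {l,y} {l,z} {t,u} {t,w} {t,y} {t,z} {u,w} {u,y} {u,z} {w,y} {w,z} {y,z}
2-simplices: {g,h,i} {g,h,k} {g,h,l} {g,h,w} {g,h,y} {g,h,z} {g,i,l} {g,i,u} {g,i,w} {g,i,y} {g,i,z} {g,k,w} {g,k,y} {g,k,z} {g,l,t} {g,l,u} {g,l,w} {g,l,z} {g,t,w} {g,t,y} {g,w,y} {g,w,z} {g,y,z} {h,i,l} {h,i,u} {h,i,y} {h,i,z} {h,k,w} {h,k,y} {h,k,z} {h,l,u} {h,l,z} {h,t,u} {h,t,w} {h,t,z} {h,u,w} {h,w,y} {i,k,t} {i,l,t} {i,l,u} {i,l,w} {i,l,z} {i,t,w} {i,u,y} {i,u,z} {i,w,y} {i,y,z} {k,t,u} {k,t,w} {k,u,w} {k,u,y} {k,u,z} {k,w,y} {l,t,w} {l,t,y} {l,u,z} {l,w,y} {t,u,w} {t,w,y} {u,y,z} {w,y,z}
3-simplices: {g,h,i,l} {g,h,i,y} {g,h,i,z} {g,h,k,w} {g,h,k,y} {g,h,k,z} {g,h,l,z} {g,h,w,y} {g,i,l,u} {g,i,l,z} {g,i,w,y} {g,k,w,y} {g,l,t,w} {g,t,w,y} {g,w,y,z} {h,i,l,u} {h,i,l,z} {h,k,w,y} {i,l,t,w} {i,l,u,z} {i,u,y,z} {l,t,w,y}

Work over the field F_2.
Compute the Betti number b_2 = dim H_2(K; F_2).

n_0=10 n_1=44 n_2=61 n_3=22  [Z2]
∂1: piv[gh,gi,gk,gl,gt,gu,gw,gy,gz] rk=9  ker:hi,hk,hl,ht,hu,hw,hy,hz,ik,il,it,iu,iw,iy,iz,kt,ku,kw,ky,kz,lt,lu,lw,ly,lz,tu,tw,ty,tz,uw,uy,uz,wy,wz,yz
∂2: piv[ghi,ghk,ghl,ghw,ghy,ghz,gil,giu,giw,giy,giz,gkw,gky,gkz,glt,glu,glw,glz,gtw,gty,gwy,gwz,gyz,hiu,htu,htw,htz,huw,ikt,ilt,iuy,iuz,ktu,ktw,lty] rk=35  ker:hil,hiy,hiz,hkw,hky,hkz,hlu,hlz,hwy,ilu,ilw,ilz,itw,iwy,iyz,kuw,kuy,kuz,kwy,ltw,luz,lwy,tuw,twy,uyz,wyz
∂3: piv[ghil,ghiy,ghiz,ghkw,ghky,ghkz,ghlz,ghwy,gilu,gilz,giwy,gkwy,gltw,gtwy,gwyz,hilu,iltw,iluz,iuyz,ltwy] rk=20  ker:hilz,hkwy
b_2=(61−35)−20=6

b_2=6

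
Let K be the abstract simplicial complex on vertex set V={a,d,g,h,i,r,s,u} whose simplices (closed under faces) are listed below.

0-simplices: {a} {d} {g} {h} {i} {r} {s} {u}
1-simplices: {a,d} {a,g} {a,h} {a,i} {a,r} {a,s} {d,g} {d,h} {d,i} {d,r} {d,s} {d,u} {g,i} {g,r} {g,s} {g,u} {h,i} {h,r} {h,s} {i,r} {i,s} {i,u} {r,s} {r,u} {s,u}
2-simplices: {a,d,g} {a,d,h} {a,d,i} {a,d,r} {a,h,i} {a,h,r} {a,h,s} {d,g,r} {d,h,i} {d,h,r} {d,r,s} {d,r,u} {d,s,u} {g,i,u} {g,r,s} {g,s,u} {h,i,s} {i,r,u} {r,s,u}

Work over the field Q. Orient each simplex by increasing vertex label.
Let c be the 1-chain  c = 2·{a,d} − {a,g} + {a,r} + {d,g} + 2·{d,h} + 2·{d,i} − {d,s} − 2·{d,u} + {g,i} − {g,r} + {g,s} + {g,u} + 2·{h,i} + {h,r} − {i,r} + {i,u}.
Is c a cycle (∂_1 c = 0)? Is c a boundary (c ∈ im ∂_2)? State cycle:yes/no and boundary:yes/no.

cycle:no boundary:no

n_0=8 n_1=25 n_2=19  [Q]
∂1: piv[ad,ag,ah,ai,ar,as,du] rk=7  ker:dg,dh,di,dr,ds,gi,gr,gs,gu,hi,hr,hs,ir,is,iu,rs,ru,su
∂2: piv[adg,adh,adi,adr,ahi,ahr,ahs,dgr,drs,dru,dsu,giu,grs,gsu,his,iru] rk=16  ker:dhi,dhr,rsu
∂1c = −2·{a} − 2·{g} − {h} + 5·{i}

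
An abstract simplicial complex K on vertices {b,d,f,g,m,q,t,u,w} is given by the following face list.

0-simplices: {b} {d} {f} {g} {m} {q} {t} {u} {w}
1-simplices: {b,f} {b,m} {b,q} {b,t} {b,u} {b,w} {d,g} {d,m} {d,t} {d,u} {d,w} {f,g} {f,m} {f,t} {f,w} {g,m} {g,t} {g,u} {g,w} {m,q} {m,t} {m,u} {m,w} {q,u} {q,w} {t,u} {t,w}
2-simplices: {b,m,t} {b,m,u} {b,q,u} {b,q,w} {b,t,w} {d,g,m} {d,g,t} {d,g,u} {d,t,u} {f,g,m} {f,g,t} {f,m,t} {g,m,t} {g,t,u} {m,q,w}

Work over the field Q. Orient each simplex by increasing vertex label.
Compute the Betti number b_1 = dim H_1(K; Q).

b_1=6

n_0=9 n_1=27 n_2=15  [Q]
∂1: piv[bf,bm,bq,bt,bu,bw,dg,dm] rk=8  ker:dt,du,dw,fg,fm,ft,fw,gm,gt,gu,gw,mq,mt,mu,mw,qu,qw,tu,tw
∂2: piv[bmt,bmu,bqu,bqw,btw,dgm,dgt,dgu,dtu,fgm,fgt,fmt,mqw] rk=13  ker:gmt,gtu
b_1=(27−8)−13=6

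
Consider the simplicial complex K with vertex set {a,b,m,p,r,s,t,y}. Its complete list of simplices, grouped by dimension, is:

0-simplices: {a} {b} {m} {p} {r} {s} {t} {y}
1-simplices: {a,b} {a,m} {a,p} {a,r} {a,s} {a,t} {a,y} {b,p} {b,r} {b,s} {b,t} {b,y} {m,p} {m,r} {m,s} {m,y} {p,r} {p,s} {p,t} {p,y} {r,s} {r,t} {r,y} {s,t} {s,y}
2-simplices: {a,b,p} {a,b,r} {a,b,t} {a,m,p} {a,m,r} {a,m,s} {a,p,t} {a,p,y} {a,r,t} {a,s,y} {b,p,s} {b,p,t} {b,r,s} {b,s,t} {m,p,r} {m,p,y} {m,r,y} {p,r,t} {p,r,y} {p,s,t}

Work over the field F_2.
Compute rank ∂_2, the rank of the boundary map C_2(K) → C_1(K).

n_0=8 n_1=25 n_2=20  [Z2]
∂1: piv[ab,am,ap,ar,as,at,ay] rk=7  ker:bp,br,bs,bt,by,mp,mr,ms,my,pr,ps,pt,py,rs,rt,ry,st,sy
∂2: piv[abp,abr,abt,amp,amr,ams,apt,apy,art,asy,bps,brs,bst,mpr,mpy,mry] rk=16  ker:bpt,prt,pry,pst
rk∂_2=16

rank∂_2=16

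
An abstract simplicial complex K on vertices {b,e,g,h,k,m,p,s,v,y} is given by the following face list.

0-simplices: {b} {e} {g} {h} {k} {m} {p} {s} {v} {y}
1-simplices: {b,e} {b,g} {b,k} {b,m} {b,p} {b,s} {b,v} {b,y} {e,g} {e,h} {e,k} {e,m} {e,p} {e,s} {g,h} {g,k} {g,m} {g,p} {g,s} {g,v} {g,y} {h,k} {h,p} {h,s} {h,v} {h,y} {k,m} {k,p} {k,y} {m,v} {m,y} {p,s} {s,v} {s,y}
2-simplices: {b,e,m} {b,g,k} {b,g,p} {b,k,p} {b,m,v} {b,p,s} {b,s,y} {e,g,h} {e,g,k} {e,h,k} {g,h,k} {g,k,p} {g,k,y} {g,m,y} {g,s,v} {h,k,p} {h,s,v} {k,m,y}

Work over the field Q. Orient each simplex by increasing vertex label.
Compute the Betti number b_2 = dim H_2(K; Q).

n_0=10 n_1=34 n_2=18  [Q]
∂1: piv[be,bg,bk,bm,bp,bs,bv,by,eh] rk=9  ker:eg,ek,em,ep,es,gh,gk,gm,gp,gs,gv,gy,hk,hp,hs,hv,hy,km,kp,ky,mv,my,ps,sv,sy
∂2: piv[bem,bgk,bgp,bkp,bmv,bps,bsy,egh,egk,ehk,gky,gmy,gsv,hkp,hsv,kmy] rk=16  ker:ghk,gkp
b_2=(18−16)−0=2

b_2=2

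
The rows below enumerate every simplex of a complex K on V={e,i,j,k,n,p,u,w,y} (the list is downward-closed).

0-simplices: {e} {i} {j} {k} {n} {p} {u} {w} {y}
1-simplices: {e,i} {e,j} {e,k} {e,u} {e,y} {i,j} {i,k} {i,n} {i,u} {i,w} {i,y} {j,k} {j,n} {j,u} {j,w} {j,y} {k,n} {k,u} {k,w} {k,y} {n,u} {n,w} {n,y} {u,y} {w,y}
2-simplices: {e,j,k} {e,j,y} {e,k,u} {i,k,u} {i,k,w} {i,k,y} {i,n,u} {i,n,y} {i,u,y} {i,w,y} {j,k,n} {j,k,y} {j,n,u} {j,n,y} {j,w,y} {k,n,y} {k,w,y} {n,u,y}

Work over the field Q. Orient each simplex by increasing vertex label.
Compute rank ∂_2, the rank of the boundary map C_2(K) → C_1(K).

n_0=9 n_1=25 n_2=18  [Q]
∂1: piv[ei,ej,ek,eu,ey,in,iw] rk=7  ker:ij,ik,iu,iy,jk,jn,ju,jw,jy,kn,ku,kw,ky,nu,nw,ny,uy,wy
∂2: piv[ejk,ejy,eku,iku,ikw,iky,inu,iny,iuy,iwy,jkn,jky,jnu,jny,jwy] rk=15  ker:kny,kwy,nuy
rk∂_2=15

rank∂_2=15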